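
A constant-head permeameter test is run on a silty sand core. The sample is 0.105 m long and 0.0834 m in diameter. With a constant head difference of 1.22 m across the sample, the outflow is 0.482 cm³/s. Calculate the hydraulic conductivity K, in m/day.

Cross-sectional area A = π·(d/2)² = π × (0.0834/2)² = 0.005463 m².
Convert discharge: 0.482 cm³/s = 4.820e-07 m³/s.
Darcy's law rearranged: K = Q·L / (A·Δh) = 4.820e-07 × 0.105 / (0.005463 × 1.22) = 7.594e-06 m/s = 0.6561 m/day.

0.656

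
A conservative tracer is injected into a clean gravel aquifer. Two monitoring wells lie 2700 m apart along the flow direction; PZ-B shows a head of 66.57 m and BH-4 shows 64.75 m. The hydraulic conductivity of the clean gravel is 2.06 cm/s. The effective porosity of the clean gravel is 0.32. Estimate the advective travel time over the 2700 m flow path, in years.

1.97

Convert K: 2.06 cm/s × 864 = 1780 m/day.
Hydraulic gradient i = (66.57 − 64.75) / 2700 = 1.82 / 2700 = 0.0006741.
Darcy flux q = K · i = 1780 × 0.0006741 = 1.200 m/day.
Seepage velocity v = q / n_e = 1.200 / 0.32 = 3.749 m/day.
Travel time t = L / v = 2700 / 3.749 = 720.2 days = 1.972 years.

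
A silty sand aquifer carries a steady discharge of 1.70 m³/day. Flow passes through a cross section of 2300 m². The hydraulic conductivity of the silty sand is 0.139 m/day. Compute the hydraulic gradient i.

From Q = K·A·i, i = Q / (K·A) = 1.70 / (0.1390 × 2300) = 0.005317.

0.00532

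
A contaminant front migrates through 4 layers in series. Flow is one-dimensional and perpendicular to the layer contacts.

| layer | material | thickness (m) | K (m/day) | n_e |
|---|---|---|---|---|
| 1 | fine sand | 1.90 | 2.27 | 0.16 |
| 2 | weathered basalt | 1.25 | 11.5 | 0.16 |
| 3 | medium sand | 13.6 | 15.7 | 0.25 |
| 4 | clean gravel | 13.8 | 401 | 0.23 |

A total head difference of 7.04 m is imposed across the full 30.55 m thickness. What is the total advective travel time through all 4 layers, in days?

1.86

With flow normal to the layers, continuity requires the same specific discharge q through every layer.
Σ(b_i/K_i) = 1.90/2.27 + 1.25/11.5 + 13.6/15.7 + 13.8/401 = 1.846 d.
q = Δh / Σ(b_i/K_i) = 7.04 / 1.846 = 3.813 m/day.
In each layer the seepage velocity is v_i = q/n_i, so the layer transit time is t_i = b_i·n_i / q:
  layer 1 (fine sand): t_1 = 1.90 × 0.16 / 3.813 = 0.07973 d
  layer 2 (weathered basalt): t_2 = 1.25 × 0.16 / 3.813 = 0.05245 d
  layer 3 (medium sand): t_3 = 13.6 × 0.25 / 3.813 = 0.8917 d
  layer 4 (clean gravel): t_4 = 13.8 × 0.23 / 3.813 = 0.8324 d
Total t = Σ t_i = 1.856 days.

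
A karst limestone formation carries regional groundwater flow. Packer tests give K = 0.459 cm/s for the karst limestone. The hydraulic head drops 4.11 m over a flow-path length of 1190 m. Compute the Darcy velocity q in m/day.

1.37

Convert K: 0.459 cm/s × 864 = 396.6 m/day.
Hydraulic gradient i = Δh / L = 4.11 / 1190 = 0.003454.
Specific discharge q = K · i = 396.6 × 0.003454 = 1.370 m/day.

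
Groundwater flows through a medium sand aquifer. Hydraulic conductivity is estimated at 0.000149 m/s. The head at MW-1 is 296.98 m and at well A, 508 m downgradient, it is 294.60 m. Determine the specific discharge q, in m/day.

0.0603

Convert K: 0.000149 m/s × 86400 = 12.87 m/day.
Hydraulic gradient i = (296.98 − 294.60) / 508 = 2.38 / 508 = 0.004685.
Specific discharge q = K · i = 12.87 × 0.004685 = 0.06031 m/day.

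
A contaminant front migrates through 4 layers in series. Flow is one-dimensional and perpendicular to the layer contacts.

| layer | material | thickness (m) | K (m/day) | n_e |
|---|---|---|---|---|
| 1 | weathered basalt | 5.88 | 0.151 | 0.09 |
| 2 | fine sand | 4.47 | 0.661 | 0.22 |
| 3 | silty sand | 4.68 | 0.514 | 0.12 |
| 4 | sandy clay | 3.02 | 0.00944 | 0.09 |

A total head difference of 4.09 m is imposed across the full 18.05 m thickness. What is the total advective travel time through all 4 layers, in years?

0.588

With flow normal to the layers, continuity requires the same specific discharge q through every layer.
Σ(b_i/K_i) = 5.88/0.151 + 4.47/0.661 + 4.68/0.514 + 3.02/0.00944 = 374.7 d.
q = Δh / Σ(b_i/K_i) = 4.09 / 374.7 = 0.01091 m/day.
In each layer the seepage velocity is v_i = q/n_i, so the layer transit time is t_i = b_i·n_i / q:
  layer 1 (weathered basalt): t_1 = 5.88 × 0.09 / 0.01091 = 48.48 d
  layer 2 (fine sand): t_2 = 4.47 × 0.22 / 0.01091 = 90.10 d
  layer 3 (silty sand): t_3 = 4.68 × 0.12 / 0.01091 = 51.45 d
  layer 4 (sandy clay): t_4 = 3.02 × 0.09 / 0.01091 = 24.90 d
Total t = Σ t_i = 214.9 days = 0.5885 years.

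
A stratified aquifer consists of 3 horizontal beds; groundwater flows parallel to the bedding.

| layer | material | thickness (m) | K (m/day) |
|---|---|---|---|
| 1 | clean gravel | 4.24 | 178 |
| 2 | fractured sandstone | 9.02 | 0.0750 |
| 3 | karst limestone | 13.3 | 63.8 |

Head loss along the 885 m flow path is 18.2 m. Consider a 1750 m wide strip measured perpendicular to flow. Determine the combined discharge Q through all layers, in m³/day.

Flow is parallel to layering, so each bed carries its own Darcy discharge and the transmissivities add.
Σ(K_i·b_i) = 178×4.24 + 0.0750×9.02 + 63.8×13.3 = 1604 m²/day.
Hydraulic gradient i = Δh / L = 18.2 / 885 = 0.02056.
Q = Σ(K_i·b_i) · W · i = 1604 × 1750 × 0.02056 = 57724 m³/day.

57700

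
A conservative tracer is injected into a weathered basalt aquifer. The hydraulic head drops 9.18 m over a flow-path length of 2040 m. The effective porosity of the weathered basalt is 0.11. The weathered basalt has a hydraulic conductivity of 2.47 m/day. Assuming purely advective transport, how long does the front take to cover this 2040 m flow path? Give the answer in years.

55.3

Hydraulic gradient i = Δh / L = 9.18 / 2040 = 0.004500.
Darcy flux q = K · i = 2.470 × 0.004500 = 0.01111 m/day.
Seepage velocity v = q / n_e = 0.01111 / 0.11 = 0.1010 m/day.
Travel time t = L / v = 2040 / 0.1010 = 20189 days = 55.27 years.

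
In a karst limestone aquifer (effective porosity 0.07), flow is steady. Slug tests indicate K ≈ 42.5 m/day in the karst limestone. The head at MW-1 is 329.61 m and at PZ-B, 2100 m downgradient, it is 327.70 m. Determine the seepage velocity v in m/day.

0.552

Hydraulic gradient i = (329.61 − 327.70) / 2100 = 1.91 / 2100 = 0.0009095.
Darcy flux q = K · i = 42.50 × 0.0009095 = 0.03865 m/day.
Seepage velocity v = q / n_e = 0.03865 / 0.07 = 0.5522 m/day.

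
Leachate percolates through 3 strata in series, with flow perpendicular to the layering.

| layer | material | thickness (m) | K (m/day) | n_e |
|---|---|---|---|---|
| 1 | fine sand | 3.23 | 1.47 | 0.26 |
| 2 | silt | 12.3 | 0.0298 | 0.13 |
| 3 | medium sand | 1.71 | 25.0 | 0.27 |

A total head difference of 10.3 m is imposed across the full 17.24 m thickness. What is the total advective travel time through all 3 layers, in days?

117

With flow normal to the layers, continuity requires the same specific discharge q through every layer.
Σ(b_i/K_i) = 3.23/1.47 + 12.3/0.0298 + 1.71/25.0 = 415.0 d.
q = Δh / Σ(b_i/K_i) = 10.3 / 415.0 = 0.02482 m/day.
In each layer the seepage velocity is v_i = q/n_i, so the layer transit time is t_i = b_i·n_i / q:
  layer 1 (fine sand): t_1 = 3.23 × 0.26 / 0.02482 = 33.84 d
  layer 2 (silt): t_2 = 12.3 × 0.13 / 0.02482 = 64.43 d
  layer 3 (medium sand): t_3 = 1.71 × 0.27 / 0.02482 = 18.60 d
Total t = Σ t_i = 116.9 days.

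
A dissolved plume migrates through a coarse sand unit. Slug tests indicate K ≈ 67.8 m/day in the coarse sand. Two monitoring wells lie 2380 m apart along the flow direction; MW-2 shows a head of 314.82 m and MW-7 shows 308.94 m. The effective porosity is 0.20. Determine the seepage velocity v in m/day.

0.838

Hydraulic gradient i = (314.82 − 308.94) / 2380 = 5.88 / 2380 = 0.002471.
Darcy flux q = K · i = 67.80 × 0.002471 = 0.1675 m/day.
Seepage velocity v = q / n_e = 0.1675 / 0.20 = 0.8375 m/day.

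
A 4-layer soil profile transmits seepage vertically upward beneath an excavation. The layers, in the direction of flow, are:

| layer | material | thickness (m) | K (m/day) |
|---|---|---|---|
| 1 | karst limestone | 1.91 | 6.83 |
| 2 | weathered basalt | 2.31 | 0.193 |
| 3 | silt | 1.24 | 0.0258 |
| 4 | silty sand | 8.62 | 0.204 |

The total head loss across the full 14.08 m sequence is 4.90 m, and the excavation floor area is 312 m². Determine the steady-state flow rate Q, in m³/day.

Flow is perpendicular to layering, so the layers act in series and the equivalent K is the thickness-weighted harmonic mean.
Total thickness L = 1.91 + 2.31 + 1.24 + 8.62 = 14.08 m.
Σ(b_i/K_i) = 1.91/6.83 + 2.31/0.193 + 1.24/0.0258 + 8.62/0.204 = 102.6 d.
K_eq = L / Σ(b_i/K_i) = 14.08 / 102.6 = 0.1373 m/day.
Q = K_eq · A · (Δh/L) = 0.1373 × 312 × (4.90/14.08) = 14.91 m³/day.

14.9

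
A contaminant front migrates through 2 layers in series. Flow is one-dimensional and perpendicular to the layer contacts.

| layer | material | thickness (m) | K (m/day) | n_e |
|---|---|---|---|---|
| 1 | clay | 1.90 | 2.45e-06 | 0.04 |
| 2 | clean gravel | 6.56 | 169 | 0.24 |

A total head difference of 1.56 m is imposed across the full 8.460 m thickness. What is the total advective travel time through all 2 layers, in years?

2250

With flow normal to the layers, continuity requires the same specific discharge q through every layer.
Σ(b_i/K_i) = 1.90/2.45e-06 + 6.56/169 = 7.755e+05 d.
q = Δh / Σ(b_i/K_i) = 1.56 / 7.755e+05 = 2.012e-06 m/day.
In each layer the seepage velocity is v_i = q/n_i, so the layer transit time is t_i = b_i·n_i / q:
  layer 1 (clay): t_1 = 1.90 × 0.04 / 2.012e-06 = 37781 d
  layer 2 (clean gravel): t_2 = 6.56 × 0.24 / 2.012e-06 = 7.827e+05 d
Total t = Σ t_i = 8.205e+05 days = 2246 years.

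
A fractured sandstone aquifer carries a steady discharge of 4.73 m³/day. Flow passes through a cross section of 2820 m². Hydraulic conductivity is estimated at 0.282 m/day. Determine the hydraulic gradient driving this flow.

0.00595

From Q = K·A·i, i = Q / (K·A) = 4.73 / (0.2820 × 2820) = 0.005948.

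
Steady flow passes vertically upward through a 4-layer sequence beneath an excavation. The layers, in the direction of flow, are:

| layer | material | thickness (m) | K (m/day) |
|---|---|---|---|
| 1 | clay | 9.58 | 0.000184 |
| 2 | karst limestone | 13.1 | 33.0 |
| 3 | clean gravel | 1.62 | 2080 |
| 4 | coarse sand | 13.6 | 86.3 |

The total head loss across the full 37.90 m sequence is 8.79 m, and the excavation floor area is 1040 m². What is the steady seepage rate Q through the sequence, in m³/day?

0.176

Flow is perpendicular to layering, so the layers act in series and the equivalent K is the thickness-weighted harmonic mean.
Total thickness L = 9.58 + 13.1 + 1.62 + 13.6 = 37.90 m.
Σ(b_i/K_i) = 9.58/0.000184 + 13.1/33.0 + 1.62/2080 + 13.6/86.3 = 52066 d.
K_eq = L / Σ(b_i/K_i) = 37.90 / 52066 = 0.0007279 m/day.
Q = K_eq · A · (Δh/L) = 0.0007279 × 1040 × (8.79/37.90) = 0.1756 m³/day.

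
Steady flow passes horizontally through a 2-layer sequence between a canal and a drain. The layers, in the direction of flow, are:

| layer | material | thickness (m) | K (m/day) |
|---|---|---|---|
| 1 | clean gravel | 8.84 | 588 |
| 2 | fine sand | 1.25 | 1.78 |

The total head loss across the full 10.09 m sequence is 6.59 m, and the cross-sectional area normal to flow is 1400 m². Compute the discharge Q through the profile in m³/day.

12900

Flow is perpendicular to layering, so the layers act in series and the equivalent K is the thickness-weighted harmonic mean.
Total thickness L = 8.84 + 1.25 = 10.09 m.
Σ(b_i/K_i) = 8.84/588 + 1.25/1.78 = 0.7173 d.
K_eq = L / Σ(b_i/K_i) = 10.09 / 0.7173 = 14.07 m/day.
Q = K_eq · A · (Δh/L) = 14.07 × 1400 × (6.59/10.09) = 12862 m³/day.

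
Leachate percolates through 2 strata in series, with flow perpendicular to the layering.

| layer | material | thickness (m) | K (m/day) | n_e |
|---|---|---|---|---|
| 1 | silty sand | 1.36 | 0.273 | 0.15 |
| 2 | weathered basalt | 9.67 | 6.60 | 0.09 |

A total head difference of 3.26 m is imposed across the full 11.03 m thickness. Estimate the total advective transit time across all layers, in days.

With flow normal to the layers, continuity requires the same specific discharge q through every layer.
Σ(b_i/K_i) = 1.36/0.273 + 9.67/6.60 = 6.447 d.
q = Δh / Σ(b_i/K_i) = 3.26 / 6.447 = 0.5057 m/day.
In each layer the seepage velocity is v_i = q/n_i, so the layer transit time is t_i = b_i·n_i / q:
  layer 1 (silty sand): t_1 = 1.36 × 0.15 / 0.5057 = 0.4034 d
  layer 2 (weathered basalt): t_2 = 9.67 × 0.09 / 0.5057 = 1.721 d
Total t = Σ t_i = 2.124 days.

2.12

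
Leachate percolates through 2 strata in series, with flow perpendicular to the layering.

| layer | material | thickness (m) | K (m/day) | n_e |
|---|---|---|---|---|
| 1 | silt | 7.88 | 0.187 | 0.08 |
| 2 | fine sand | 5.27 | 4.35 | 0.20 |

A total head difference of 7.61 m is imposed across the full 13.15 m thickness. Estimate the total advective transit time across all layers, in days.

With flow normal to the layers, continuity requires the same specific discharge q through every layer.
Σ(b_i/K_i) = 7.88/0.187 + 5.27/4.35 = 43.35 d.
q = Δh / Σ(b_i/K_i) = 7.61 / 43.35 = 0.1755 m/day.
In each layer the seepage velocity is v_i = q/n_i, so the layer transit time is t_i = b_i·n_i / q:
  layer 1 (silt): t_1 = 7.88 × 0.08 / 0.1755 = 3.591 d
  layer 2 (fine sand): t_2 = 5.27 × 0.20 / 0.1755 = 6.004 d
Total t = Σ t_i = 9.595 days.

9.60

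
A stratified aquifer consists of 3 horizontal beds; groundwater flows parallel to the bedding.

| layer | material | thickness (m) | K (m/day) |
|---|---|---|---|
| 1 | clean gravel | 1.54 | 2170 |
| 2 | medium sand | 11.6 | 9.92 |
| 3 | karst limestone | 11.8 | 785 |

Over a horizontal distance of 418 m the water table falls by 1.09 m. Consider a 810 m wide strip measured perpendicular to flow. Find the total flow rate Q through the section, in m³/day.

Flow is parallel to layering, so each bed carries its own Darcy discharge and the transmissivities add.
Σ(K_i·b_i) = 2170×1.54 + 9.92×11.6 + 785×11.8 = 12720 m²/day.
Hydraulic gradient i = Δh / L = 1.09 / 418 = 0.002608.
Q = Σ(K_i·b_i) · W · i = 12720 × 810 × 0.002608 = 26867 m³/day.

26900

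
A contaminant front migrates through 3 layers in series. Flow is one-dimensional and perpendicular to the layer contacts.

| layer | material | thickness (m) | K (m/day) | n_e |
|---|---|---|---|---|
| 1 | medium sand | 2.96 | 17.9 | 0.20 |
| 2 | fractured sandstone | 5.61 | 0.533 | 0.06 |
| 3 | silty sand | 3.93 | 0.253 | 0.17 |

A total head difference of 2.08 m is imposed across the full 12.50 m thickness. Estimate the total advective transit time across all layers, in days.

With flow normal to the layers, continuity requires the same specific discharge q through every layer.
Σ(b_i/K_i) = 2.96/17.9 + 5.61/0.533 + 3.93/0.253 = 26.22 d.
q = Δh / Σ(b_i/K_i) = 2.08 / 26.22 = 0.07932 m/day.
In each layer the seepage velocity is v_i = q/n_i, so the layer transit time is t_i = b_i·n_i / q:
  layer 1 (medium sand): t_1 = 2.96 × 0.20 / 0.07932 = 7.464 d
  layer 2 (fractured sandstone): t_2 = 5.61 × 0.06 / 0.07932 = 4.244 d
  layer 3 (silty sand): t_3 = 3.93 × 0.17 / 0.07932 = 8.423 d
Total t = Σ t_i = 20.13 days.

20.1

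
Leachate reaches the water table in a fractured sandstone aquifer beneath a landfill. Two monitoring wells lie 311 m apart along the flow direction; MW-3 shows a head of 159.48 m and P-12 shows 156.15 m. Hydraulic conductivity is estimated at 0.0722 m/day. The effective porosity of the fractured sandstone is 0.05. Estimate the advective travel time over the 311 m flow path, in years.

Hydraulic gradient i = (159.48 − 156.15) / 311 = 3.33 / 311 = 0.01071.
Darcy flux q = K · i = 0.07220 × 0.01071 = 0.0007731 m/day.
Seepage velocity v = q / n_e = 0.0007731 / 0.05 = 0.01546 m/day.
Travel time t = L / v = 311 / 0.01546 = 20115 days = 55.07 years.

55.1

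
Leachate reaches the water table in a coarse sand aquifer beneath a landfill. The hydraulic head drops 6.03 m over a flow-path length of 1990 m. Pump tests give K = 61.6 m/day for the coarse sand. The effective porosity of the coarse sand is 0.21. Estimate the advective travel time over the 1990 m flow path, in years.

6.13

Hydraulic gradient i = Δh / L = 6.03 / 1990 = 0.003030.
Darcy flux q = K · i = 61.60 × 0.003030 = 0.1867 m/day.
Seepage velocity v = q / n_e = 0.1867 / 0.21 = 0.8888 m/day.
Travel time t = L / v = 1990 / 0.8888 = 2239 days = 6.130 years.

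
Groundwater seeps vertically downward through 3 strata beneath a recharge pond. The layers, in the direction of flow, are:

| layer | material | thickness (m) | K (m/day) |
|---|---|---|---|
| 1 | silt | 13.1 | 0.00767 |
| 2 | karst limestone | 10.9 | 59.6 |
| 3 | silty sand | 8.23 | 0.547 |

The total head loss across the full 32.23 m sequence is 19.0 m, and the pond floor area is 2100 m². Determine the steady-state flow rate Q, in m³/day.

23.2

Flow is perpendicular to layering, so the layers act in series and the equivalent K is the thickness-weighted harmonic mean.
Total thickness L = 13.1 + 10.9 + 8.23 = 32.23 m.
Σ(b_i/K_i) = 13.1/0.00767 + 10.9/59.6 + 8.23/0.547 = 1723 d.
K_eq = L / Σ(b_i/K_i) = 32.23 / 1723 = 0.01870 m/day.
Q = K_eq · A · (Δh/L) = 0.01870 × 2100 × (19.0/32.23) = 23.15 m³/day.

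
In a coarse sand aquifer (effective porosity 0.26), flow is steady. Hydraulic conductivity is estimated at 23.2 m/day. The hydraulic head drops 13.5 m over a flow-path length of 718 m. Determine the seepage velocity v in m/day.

Hydraulic gradient i = Δh / L = 13.5 / 718 = 0.01880.
Darcy flux q = K · i = 23.20 × 0.01880 = 0.4362 m/day.
Seepage velocity v = q / n_e = 0.4362 / 0.26 = 1.678 m/day.

1.68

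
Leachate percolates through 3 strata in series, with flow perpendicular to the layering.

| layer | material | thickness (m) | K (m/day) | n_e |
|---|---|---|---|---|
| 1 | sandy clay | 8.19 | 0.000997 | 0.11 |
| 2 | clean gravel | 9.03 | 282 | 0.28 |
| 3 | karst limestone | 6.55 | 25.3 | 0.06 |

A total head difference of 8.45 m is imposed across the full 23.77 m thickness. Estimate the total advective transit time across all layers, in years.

10.2

With flow normal to the layers, continuity requires the same specific discharge q through every layer.
Σ(b_i/K_i) = 8.19/0.000997 + 9.03/282 + 6.55/25.3 = 8215 d.
q = Δh / Σ(b_i/K_i) = 8.45 / 8215 = 0.001029 m/day.
In each layer the seepage velocity is v_i = q/n_i, so the layer transit time is t_i = b_i·n_i / q:
  layer 1 (sandy clay): t_1 = 8.19 × 0.11 / 0.001029 = 875.8 d
  layer 2 (clean gravel): t_2 = 9.03 × 0.28 / 0.001029 = 2458 d
  layer 3 (karst limestone): t_3 = 6.55 × 0.06 / 0.001029 = 382.1 d
Total t = Σ t_i = 3716 days = 10.17 years.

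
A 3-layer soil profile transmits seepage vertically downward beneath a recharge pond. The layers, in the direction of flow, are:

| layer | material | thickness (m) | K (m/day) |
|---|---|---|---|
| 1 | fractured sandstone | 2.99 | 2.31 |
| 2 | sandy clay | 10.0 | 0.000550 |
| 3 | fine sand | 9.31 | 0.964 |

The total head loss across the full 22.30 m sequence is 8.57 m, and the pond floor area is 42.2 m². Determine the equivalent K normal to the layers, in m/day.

0.00123

Flow is perpendicular to layering, so the layers act in series and the equivalent K is the thickness-weighted harmonic mean.
Total thickness L = 2.99 + 10.0 + 9.31 = 22.30 m.
Σ(b_i/K_i) = 2.99/2.31 + 10.0/0.000550 + 9.31/0.964 = 18193 d.
K_eq = L / Σ(b_i/K_i) = 22.30 / 18193 = 0.001226 m/day.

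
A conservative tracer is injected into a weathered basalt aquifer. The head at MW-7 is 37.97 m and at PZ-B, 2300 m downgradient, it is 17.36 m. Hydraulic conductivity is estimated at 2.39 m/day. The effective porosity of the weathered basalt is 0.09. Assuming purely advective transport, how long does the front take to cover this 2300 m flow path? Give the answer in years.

26.5

Hydraulic gradient i = (37.97 − 17.36) / 2300 = 20.61 / 2300 = 0.008961.
Darcy flux q = K · i = 2.390 × 0.008961 = 0.02142 m/day.
Seepage velocity v = q / n_e = 0.02142 / 0.09 = 0.2380 m/day.
Travel time t = L / v = 2300 / 0.2380 = 9665 days = 26.46 years.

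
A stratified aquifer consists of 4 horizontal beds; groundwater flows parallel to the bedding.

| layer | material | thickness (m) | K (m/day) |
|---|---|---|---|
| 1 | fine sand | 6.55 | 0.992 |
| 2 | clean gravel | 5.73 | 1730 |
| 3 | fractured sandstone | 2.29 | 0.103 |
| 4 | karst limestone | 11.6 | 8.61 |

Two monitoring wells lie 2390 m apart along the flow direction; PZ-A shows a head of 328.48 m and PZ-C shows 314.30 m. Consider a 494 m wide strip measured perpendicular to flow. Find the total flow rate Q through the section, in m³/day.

29400

Flow is parallel to layering, so each bed carries its own Darcy discharge and the transmissivities add.
Σ(K_i·b_i) = 0.992×6.55 + 1730×5.73 + 0.103×2.29 + 8.61×11.6 = 10020 m²/day.
Hydraulic gradient i = (328.48 − 314.30) / 2390 = 14.18 / 2390 = 0.005933.
Q = Σ(K_i·b_i) · W · i = 10020 × 494 × 0.005933 = 29366 m³/day.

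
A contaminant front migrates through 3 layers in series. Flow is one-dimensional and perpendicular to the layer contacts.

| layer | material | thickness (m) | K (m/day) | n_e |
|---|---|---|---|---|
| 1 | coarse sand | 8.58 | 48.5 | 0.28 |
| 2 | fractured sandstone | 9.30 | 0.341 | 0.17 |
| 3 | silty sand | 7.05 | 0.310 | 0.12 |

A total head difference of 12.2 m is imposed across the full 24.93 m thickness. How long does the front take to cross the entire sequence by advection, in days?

19.9

With flow normal to the layers, continuity requires the same specific discharge q through every layer.
Σ(b_i/K_i) = 8.58/48.5 + 9.30/0.341 + 7.05/0.310 = 50.19 d.
q = Δh / Σ(b_i/K_i) = 12.2 / 50.19 = 0.2431 m/day.
In each layer the seepage velocity is v_i = q/n_i, so the layer transit time is t_i = b_i·n_i / q:
  layer 1 (coarse sand): t_1 = 8.58 × 0.28 / 0.2431 = 9.884 d
  layer 2 (fractured sandstone): t_2 = 9.30 × 0.17 / 0.2431 = 6.504 d
  layer 3 (silty sand): t_3 = 7.05 × 0.12 / 0.2431 = 3.480 d
Total t = Σ t_i = 19.87 days.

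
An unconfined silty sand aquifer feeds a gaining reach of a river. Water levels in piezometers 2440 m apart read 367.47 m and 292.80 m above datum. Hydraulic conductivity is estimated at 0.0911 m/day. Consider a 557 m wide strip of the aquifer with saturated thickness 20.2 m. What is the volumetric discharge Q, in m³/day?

31.4

Cross-sectional area A = 557 × 20.2 = 11251 m².
Hydraulic gradient i = (367.47 − 292.80) / 2440 = 74.67 / 2440 = 0.03060.
Darcy's law: Q = K · A · i = 0.09110 × 11251 × 0.03060 = 31.37 m³/day.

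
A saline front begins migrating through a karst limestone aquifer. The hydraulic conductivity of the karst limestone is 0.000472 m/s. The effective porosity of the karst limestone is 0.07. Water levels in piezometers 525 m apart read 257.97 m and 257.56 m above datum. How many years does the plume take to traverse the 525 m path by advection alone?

3.16

Convert K: 0.000472 m/s × 86400 = 40.78 m/day.
Hydraulic gradient i = (257.97 − 257.56) / 525 = 0.41 / 525 = 0.0007810.
Darcy flux q = K · i = 40.78 × 0.0007810 = 0.03185 m/day.
Seepage velocity v = q / n_e = 0.03185 / 0.07 = 0.4550 m/day.
Travel time t = L / v = 525 / 0.4550 = 1154 days = 3.159 years.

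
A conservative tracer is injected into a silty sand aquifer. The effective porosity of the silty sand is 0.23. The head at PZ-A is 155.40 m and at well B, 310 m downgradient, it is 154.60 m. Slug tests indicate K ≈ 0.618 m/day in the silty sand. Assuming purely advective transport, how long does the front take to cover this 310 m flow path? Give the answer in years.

122

Hydraulic gradient i = (155.40 − 154.60) / 310 = 0.8 / 310 = 0.002581.
Darcy flux q = K · i = 0.6180 × 0.002581 = 0.001595 m/day.
Seepage velocity v = q / n_e = 0.001595 / 0.23 = 0.006934 m/day.
Travel time t = L / v = 310 / 0.006934 = 44707 days = 122.4 years.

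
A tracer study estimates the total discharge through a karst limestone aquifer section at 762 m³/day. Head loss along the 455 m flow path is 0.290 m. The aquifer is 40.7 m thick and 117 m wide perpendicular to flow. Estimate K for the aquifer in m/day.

251

Cross-sectional area A = 117 × 40.7 = 4762 m².
Hydraulic gradient i = Δh / L = 0.290 / 455 = 0.0006374.
From Q = K·A·i, K = Q / (A·i) = 762 / (4762 × 0.0006374) = 251.1 m/day.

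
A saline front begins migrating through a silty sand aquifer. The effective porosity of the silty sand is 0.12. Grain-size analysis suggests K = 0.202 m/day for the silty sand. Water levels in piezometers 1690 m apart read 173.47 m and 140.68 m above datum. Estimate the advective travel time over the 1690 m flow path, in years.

Hydraulic gradient i = (173.47 − 140.68) / 1690 = 32.79 / 1690 = 0.01940.
Darcy flux q = K · i = 0.2020 × 0.01940 = 0.003919 m/day.
Seepage velocity v = q / n_e = 0.003919 / 0.12 = 0.03266 m/day.
Travel time t = L / v = 1690 / 0.03266 = 51744 days = 141.7 years.

142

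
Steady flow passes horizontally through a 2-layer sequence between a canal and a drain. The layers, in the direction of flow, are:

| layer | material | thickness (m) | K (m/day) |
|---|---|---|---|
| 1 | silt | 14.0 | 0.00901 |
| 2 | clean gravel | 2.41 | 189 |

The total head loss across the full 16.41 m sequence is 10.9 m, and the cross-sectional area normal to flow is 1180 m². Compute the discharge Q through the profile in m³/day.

Flow is perpendicular to layering, so the layers act in series and the equivalent K is the thickness-weighted harmonic mean.
Total thickness L = 14.0 + 2.41 = 16.41 m.
Σ(b_i/K_i) = 14.0/0.00901 + 2.41/189 = 1554 d.
K_eq = L / Σ(b_i/K_i) = 16.41 / 1554 = 0.01056 m/day.
Q = K_eq · A · (Δh/L) = 0.01056 × 1180 × (10.9/16.41) = 8.278 m³/day.

8.28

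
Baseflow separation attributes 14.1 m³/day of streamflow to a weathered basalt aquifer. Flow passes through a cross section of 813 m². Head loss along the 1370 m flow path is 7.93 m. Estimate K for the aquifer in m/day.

Hydraulic gradient i = Δh / L = 7.93 / 1370 = 0.005788.
From Q = K·A·i, K = Q / (A·i) = 14.1 / (813.0 × 0.005788) = 2.996 m/day.

3.00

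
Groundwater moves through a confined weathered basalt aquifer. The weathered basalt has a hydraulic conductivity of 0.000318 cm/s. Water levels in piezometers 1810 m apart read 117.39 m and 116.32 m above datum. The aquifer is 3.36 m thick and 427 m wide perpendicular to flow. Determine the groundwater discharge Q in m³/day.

Convert K: 0.000318 cm/s × 864 = 0.2748 m/day.
Cross-sectional area A = 427 × 3.36 = 1435 m².
Hydraulic gradient i = (117.39 − 116.32) / 1810 = 1.07 / 1810 = 0.0005912.
Darcy's law: Q = K · A · i = 0.2748 × 1435 × 0.0005912 = 0.2330 m³/day.

0.233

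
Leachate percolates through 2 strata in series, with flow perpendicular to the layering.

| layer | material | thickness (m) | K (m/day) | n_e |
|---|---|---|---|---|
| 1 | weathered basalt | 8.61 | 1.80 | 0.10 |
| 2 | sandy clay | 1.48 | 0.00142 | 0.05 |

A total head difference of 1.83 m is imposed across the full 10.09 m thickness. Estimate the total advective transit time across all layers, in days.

535

With flow normal to the layers, continuity requires the same specific discharge q through every layer.
Σ(b_i/K_i) = 8.61/1.80 + 1.48/0.00142 = 1047 d.
q = Δh / Σ(b_i/K_i) = 1.83 / 1047 = 0.001748 m/day.
In each layer the seepage velocity is v_i = q/n_i, so the layer transit time is t_i = b_i·n_i / q:
  layer 1 (weathered basalt): t_1 = 8.61 × 0.10 / 0.001748 = 492.6 d
  layer 2 (sandy clay): t_2 = 1.48 × 0.05 / 0.001748 = 42.34 d
Total t = Σ t_i = 535.0 days.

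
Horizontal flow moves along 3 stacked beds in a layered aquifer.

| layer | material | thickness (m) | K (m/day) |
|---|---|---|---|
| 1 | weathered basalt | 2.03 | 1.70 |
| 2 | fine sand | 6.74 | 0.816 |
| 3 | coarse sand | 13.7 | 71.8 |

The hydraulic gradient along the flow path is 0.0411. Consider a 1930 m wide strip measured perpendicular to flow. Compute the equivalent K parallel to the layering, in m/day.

Flow is parallel to layering, so each bed carries its own Darcy discharge and the transmissivities add.
Σ(K_i·b_i) = 1.70×2.03 + 0.816×6.74 + 71.8×13.7 = 992.6 m²/day.
Total thickness b = 22.47 m, so K_eq = Σ(K_i·b_i)/b = 44.17 m/day.

44.2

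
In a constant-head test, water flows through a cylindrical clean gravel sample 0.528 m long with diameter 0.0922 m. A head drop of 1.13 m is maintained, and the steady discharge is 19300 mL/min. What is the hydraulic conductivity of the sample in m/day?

1950

Cross-sectional area A = π·(d/2)² = π × (0.0922/2)² = 0.006677 m².
Convert discharge: 19300 mL/min = 0.0003217 m³/s.
Darcy's law rearranged: K = Q·L / (A·Δh) = 0.0003217 × 0.528 / (0.006677 × 1.13) = 0.02251 m/s = 1945 m/day.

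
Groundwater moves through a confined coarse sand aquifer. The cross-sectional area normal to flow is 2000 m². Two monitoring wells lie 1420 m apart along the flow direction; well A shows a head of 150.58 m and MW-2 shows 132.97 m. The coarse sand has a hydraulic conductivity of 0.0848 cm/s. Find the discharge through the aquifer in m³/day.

Convert K: 0.0848 cm/s × 864 = 73.27 m/day.
Hydraulic gradient i = (150.58 − 132.97) / 1420 = 17.61 / 1420 = 0.01240.
Darcy's law: Q = K · A · i = 73.27 × 2000 × 0.01240 = 1817 m³/day.

1820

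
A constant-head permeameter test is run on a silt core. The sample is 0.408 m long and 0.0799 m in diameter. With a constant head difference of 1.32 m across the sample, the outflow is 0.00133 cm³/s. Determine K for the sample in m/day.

0.00708

Cross-sectional area A = π·(d/2)² = π × (0.0799/2)² = 0.005014 m².
Convert discharge: 0.00133 cm³/s = 1.330e-09 m³/s.
Darcy's law rearranged: K = Q·L / (A·Δh) = 1.330e-09 × 0.408 / (0.005014 × 1.32) = 8.199e-08 m/s = 0.007084 m/day.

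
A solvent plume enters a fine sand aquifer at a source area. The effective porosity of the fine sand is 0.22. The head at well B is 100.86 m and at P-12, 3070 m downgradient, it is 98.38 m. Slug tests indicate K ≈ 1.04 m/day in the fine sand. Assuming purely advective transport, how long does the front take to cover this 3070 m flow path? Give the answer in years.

Hydraulic gradient i = (100.86 − 98.38) / 3070 = 2.48 / 3070 = 0.0008078.
Darcy flux q = K · i = 1.040 × 0.0008078 = 0.0008401 m/day.
Seepage velocity v = q / n_e = 0.0008401 / 0.22 = 0.003819 m/day.
Travel time t = L / v = 3070 / 0.003819 = 8.039e+05 days = 2201 years.

2200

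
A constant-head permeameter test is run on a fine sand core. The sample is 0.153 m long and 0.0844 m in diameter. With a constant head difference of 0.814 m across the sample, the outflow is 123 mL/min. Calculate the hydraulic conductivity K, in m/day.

Cross-sectional area A = π·(d/2)² = π × (0.0844/2)² = 0.005595 m².
Convert discharge: 123 mL/min = 2.050e-06 m³/s.
Darcy's law rearranged: K = Q·L / (A·Δh) = 2.050e-06 × 0.153 / (0.005595 × 0.814) = 6.887e-05 m/s = 5.951 m/day.

5.95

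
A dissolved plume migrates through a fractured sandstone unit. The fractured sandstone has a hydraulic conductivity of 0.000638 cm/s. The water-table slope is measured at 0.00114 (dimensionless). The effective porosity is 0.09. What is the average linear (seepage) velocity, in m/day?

Convert K: 0.000638 cm/s × 864 = 0.5512 m/day.
Hydraulic gradient i = 0.00114.
Darcy flux q = K · i = 0.5512 × 0.001140 = 0.0006284 m/day.
Seepage velocity v = q / n_e = 0.0006284 / 0.09 = 0.006982 m/day.

0.00698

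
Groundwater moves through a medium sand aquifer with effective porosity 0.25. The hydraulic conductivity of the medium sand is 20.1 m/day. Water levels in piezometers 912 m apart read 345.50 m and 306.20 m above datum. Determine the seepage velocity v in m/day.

3.46

Hydraulic gradient i = (345.50 − 306.20) / 912 = 39.3 / 912 = 0.04309.
Darcy flux q = K · i = 20.10 × 0.04309 = 0.8662 m/day.
Seepage velocity v = q / n_e = 0.8662 / 0.25 = 3.465 m/day.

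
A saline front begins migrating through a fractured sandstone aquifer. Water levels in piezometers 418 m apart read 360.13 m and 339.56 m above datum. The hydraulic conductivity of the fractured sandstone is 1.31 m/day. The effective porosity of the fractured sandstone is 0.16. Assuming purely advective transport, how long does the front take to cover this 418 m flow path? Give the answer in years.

Hydraulic gradient i = (360.13 − 339.56) / 418 = 20.57 / 418 = 0.04921.
Darcy flux q = K · i = 1.310 × 0.04921 = 0.06447 m/day.
Seepage velocity v = q / n_e = 0.06447 / 0.16 = 0.4029 m/day.
Travel time t = L / v = 418 / 0.4029 = 1037 days = 2.840 years.

2.84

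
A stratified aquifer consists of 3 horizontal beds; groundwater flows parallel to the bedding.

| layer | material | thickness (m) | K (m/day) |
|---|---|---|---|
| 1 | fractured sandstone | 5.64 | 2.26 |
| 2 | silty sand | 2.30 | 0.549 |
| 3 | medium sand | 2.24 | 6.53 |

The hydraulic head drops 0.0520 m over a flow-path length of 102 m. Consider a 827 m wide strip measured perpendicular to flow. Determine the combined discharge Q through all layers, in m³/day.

Flow is parallel to layering, so each bed carries its own Darcy discharge and the transmissivities add.
Σ(K_i·b_i) = 2.26×5.64 + 0.549×2.30 + 6.53×2.24 = 28.64 m²/day.
Hydraulic gradient i = Δh / L = 0.0520 / 102 = 0.0005098.
Q = Σ(K_i·b_i) · W · i = 28.64 × 827 × 0.0005098 = 12.07 m³/day.

12.1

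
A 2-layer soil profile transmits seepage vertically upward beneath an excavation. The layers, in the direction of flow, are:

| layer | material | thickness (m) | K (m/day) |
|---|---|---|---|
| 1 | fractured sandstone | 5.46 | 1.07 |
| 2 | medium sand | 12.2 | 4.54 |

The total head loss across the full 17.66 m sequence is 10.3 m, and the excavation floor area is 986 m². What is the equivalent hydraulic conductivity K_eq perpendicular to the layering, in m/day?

Flow is perpendicular to layering, so the layers act in series and the equivalent K is the thickness-weighted harmonic mean.
Total thickness L = 5.46 + 12.2 = 17.66 m.
Σ(b_i/K_i) = 5.46/1.07 + 12.2/4.54 = 7.790 d.
K_eq = L / Σ(b_i/K_i) = 17.66 / 7.790 = 2.267 m/day.

2.27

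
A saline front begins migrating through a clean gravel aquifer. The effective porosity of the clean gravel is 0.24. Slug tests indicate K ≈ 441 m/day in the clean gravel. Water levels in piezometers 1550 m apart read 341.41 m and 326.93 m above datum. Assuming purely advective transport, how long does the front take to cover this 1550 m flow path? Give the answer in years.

Hydraulic gradient i = (341.41 − 326.93) / 1550 = 14.48 / 1550 = 0.009342.
Darcy flux q = K · i = 441.0 × 0.009342 = 4.120 m/day.
Seepage velocity v = q / n_e = 4.120 / 0.24 = 17.17 m/day.
Travel time t = L / v = 1550 / 17.17 = 90.30 days = 0.2472 years.

0.247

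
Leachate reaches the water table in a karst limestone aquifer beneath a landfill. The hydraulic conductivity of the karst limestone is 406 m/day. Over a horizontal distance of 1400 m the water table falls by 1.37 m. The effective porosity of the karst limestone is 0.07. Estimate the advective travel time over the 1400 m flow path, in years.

Hydraulic gradient i = Δh / L = 1.37 / 1400 = 0.0009786.
Darcy flux q = K · i = 406.0 × 0.0009786 = 0.3973 m/day.
Seepage velocity v = q / n_e = 0.3973 / 0.07 = 5.676 m/day.
Travel time t = L / v = 1400 / 5.676 = 246.7 days = 0.6753 years.

0.675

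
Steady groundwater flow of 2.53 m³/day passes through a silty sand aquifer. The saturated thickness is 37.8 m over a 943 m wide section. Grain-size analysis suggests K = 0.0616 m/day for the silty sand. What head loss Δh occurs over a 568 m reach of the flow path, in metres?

Cross-sectional area A = 943 × 37.8 = 35645 m².
From Q = K·A·i, i = Q / (K·A) = 2.53 / (0.06160 × 35645) = 0.001152.
Head loss Δh = i · L = 0.001152 × 568 = 0.6545 m.

0.654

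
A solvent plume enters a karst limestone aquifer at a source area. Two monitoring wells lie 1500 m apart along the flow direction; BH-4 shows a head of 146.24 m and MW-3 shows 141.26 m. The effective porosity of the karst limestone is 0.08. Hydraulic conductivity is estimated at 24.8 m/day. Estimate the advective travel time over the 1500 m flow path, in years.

3.99

Hydraulic gradient i = (146.24 − 141.26) / 1500 = 4.98 / 1500 = 0.003320.
Darcy flux q = K · i = 24.80 × 0.003320 = 0.08234 m/day.
Seepage velocity v = q / n_e = 0.08234 / 0.08 = 1.029 m/day.
Travel time t = L / v = 1500 / 1.029 = 1457 days = 3.990 years.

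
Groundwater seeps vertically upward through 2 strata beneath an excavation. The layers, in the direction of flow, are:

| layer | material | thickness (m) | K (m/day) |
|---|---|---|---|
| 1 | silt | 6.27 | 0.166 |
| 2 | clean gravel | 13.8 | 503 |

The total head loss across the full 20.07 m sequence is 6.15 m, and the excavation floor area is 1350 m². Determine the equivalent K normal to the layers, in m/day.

0.531

Flow is perpendicular to layering, so the layers act in series and the equivalent K is the thickness-weighted harmonic mean.
Total thickness L = 6.27 + 13.8 = 20.07 m.
Σ(b_i/K_i) = 6.27/0.166 + 13.8/503 = 37.80 d.
K_eq = L / Σ(b_i/K_i) = 20.07 / 37.80 = 0.5310 m/day.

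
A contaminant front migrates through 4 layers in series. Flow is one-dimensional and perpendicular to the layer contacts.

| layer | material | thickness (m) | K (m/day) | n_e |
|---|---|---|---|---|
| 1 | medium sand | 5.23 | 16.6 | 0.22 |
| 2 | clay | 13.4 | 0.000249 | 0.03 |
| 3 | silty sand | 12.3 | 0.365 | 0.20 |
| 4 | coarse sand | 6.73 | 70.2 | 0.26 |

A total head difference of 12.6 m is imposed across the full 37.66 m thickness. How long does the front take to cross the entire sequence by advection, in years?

67.4

With flow normal to the layers, continuity requires the same specific discharge q through every layer.
Σ(b_i/K_i) = 5.23/16.6 + 13.4/0.000249 + 12.3/0.365 + 6.73/70.2 = 53849 d.
q = Δh / Σ(b_i/K_i) = 12.6 / 53849 = 0.0002340 m/day.
In each layer the seepage velocity is v_i = q/n_i, so the layer transit time is t_i = b_i·n_i / q:
  layer 1 (medium sand): t_1 = 5.23 × 0.22 / 0.0002340 = 4917 d
  layer 2 (clay): t_2 = 13.4 × 0.03 / 0.0002340 = 1718 d
  layer 3 (silty sand): t_3 = 12.3 × 0.20 / 0.0002340 = 10513 d
  layer 4 (coarse sand): t_4 = 6.73 × 0.26 / 0.0002340 = 7478 d
Total t = Σ t_i = 24627 days = 67.43 years.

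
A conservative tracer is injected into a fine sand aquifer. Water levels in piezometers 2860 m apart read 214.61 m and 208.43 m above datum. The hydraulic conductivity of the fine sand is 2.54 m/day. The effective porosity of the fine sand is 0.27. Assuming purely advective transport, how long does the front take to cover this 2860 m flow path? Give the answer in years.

Hydraulic gradient i = (214.61 − 208.43) / 2860 = 6.18 / 2860 = 0.002161.
Darcy flux q = K · i = 2.540 × 0.002161 = 0.005489 m/day.
Seepage velocity v = q / n_e = 0.005489 / 0.27 = 0.02033 m/day.
Travel time t = L / v = 2860 / 0.02033 = 1.407e+05 days = 385.2 years.

385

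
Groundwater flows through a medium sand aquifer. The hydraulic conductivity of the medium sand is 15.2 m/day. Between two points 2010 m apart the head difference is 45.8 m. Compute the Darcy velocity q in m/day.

0.346

Hydraulic gradient i = Δh / L = 45.8 / 2010 = 0.02279.
Specific discharge q = K · i = 15.20 × 0.02279 = 0.3463 m/day.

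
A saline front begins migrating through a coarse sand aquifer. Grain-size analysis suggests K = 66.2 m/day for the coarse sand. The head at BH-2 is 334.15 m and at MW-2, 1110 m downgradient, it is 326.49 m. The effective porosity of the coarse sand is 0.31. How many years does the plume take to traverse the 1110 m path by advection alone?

2.06

Hydraulic gradient i = (334.15 − 326.49) / 1110 = 7.66 / 1110 = 0.006901.
Darcy flux q = K · i = 66.20 × 0.006901 = 0.4568 m/day.
Seepage velocity v = q / n_e = 0.4568 / 0.31 = 1.474 m/day.
Travel time t = L / v = 1110 / 1.474 = 753.2 days = 2.062 years.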